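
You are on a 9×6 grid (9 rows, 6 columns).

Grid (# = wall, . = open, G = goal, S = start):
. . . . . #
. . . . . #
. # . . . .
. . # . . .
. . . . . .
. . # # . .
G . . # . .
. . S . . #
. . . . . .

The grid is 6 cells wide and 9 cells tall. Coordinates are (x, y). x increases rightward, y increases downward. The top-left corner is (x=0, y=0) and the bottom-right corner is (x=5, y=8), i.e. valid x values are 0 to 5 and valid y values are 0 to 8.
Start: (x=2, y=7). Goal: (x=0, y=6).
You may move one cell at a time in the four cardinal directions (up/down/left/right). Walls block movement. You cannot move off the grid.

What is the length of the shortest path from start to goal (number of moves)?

BFS from (x=2, y=7) until reaching (x=0, y=6):
  Distance 0: (x=2, y=7)
  Distance 1: (x=2, y=6), (x=1, y=7), (x=3, y=7), (x=2, y=8)
  Distance 2: (x=1, y=6), (x=0, y=7), (x=4, y=7), (x=1, y=8), (x=3, y=8)
  Distance 3: (x=1, y=5), (x=0, y=6), (x=4, y=6), (x=0, y=8), (x=4, y=8)  <- goal reached here
One shortest path (3 moves): (x=2, y=7) -> (x=1, y=7) -> (x=0, y=7) -> (x=0, y=6)

Answer: Shortest path length: 3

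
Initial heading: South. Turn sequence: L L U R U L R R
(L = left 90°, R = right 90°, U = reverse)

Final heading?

Answer: Final heading: South

Derivation:
Start: South
  L (left (90° counter-clockwise)) -> East
  L (left (90° counter-clockwise)) -> North
  U (U-turn (180°)) -> South
  R (right (90° clockwise)) -> West
  U (U-turn (180°)) -> East
  L (left (90° counter-clockwise)) -> North
  R (right (90° clockwise)) -> East
  R (right (90° clockwise)) -> South
Final: South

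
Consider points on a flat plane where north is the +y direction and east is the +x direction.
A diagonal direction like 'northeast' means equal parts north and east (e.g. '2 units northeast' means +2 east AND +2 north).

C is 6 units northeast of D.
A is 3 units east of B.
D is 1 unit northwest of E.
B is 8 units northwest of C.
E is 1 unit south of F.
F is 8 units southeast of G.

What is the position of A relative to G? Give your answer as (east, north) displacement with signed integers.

Place G at the origin (east=0, north=0).
  F is 8 units southeast of G: delta (east=+8, north=-8); F at (east=8, north=-8).
  E is 1 unit south of F: delta (east=+0, north=-1); E at (east=8, north=-9).
  D is 1 unit northwest of E: delta (east=-1, north=+1); D at (east=7, north=-8).
  C is 6 units northeast of D: delta (east=+6, north=+6); C at (east=13, north=-2).
  B is 8 units northwest of C: delta (east=-8, north=+8); B at (east=5, north=6).
  A is 3 units east of B: delta (east=+3, north=+0); A at (east=8, north=6).
Therefore A relative to G: (east=8, north=6).

Answer: A is at (east=8, north=6) relative to G.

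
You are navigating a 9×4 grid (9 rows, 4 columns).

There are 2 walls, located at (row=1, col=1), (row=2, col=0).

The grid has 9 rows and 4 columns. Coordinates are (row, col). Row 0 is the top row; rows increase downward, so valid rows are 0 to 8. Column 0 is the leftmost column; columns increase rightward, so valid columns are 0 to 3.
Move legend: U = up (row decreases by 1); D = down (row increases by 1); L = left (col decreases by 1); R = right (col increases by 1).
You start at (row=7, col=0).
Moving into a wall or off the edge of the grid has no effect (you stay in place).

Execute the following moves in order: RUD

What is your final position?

Start: (row=7, col=0)
  R (right): (row=7, col=0) -> (row=7, col=1)
  U (up): (row=7, col=1) -> (row=6, col=1)
  D (down): (row=6, col=1) -> (row=7, col=1)
Final: (row=7, col=1)

Answer: Final position: (row=7, col=1)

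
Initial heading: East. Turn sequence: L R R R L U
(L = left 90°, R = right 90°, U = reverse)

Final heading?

Start: East
  L (left (90° counter-clockwise)) -> North
  R (right (90° clockwise)) -> East
  R (right (90° clockwise)) -> South
  R (right (90° clockwise)) -> West
  L (left (90° counter-clockwise)) -> South
  U (U-turn (180°)) -> North
Final: North

Answer: Final heading: North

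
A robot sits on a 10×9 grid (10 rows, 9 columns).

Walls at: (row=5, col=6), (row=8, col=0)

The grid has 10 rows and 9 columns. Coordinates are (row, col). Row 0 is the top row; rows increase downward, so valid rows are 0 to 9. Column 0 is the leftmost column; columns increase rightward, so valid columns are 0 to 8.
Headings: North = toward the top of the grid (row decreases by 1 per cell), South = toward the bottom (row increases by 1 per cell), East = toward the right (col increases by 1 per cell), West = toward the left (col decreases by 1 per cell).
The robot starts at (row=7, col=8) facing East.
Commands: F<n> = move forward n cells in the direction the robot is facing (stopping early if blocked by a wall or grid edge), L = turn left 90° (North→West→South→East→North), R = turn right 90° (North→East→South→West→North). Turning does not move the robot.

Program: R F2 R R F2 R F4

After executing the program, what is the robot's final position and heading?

Answer: Final position: (row=7, col=8), facing East

Derivation:
Start: (row=7, col=8), facing East
  R: turn right, now facing South
  F2: move forward 2, now at (row=9, col=8)
  R: turn right, now facing West
  R: turn right, now facing North
  F2: move forward 2, now at (row=7, col=8)
  R: turn right, now facing East
  F4: move forward 0/4 (blocked), now at (row=7, col=8)
Final: (row=7, col=8), facing East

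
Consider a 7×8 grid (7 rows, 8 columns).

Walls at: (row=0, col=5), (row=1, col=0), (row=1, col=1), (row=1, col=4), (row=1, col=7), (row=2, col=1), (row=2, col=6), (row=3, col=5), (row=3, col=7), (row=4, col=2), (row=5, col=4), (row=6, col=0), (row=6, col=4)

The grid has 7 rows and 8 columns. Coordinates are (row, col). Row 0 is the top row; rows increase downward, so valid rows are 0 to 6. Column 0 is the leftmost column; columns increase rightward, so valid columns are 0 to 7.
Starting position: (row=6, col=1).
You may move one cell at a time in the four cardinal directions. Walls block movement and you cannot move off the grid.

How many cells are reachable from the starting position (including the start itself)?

Answer: Reachable cells: 42

Derivation:
BFS flood-fill from (row=6, col=1):
  Distance 0: (row=6, col=1)
  Distance 1: (row=5, col=1), (row=6, col=2)
  Distance 2: (row=4, col=1), (row=5, col=0), (row=5, col=2), (row=6, col=3)
  Distance 3: (row=3, col=1), (row=4, col=0), (row=5, col=3)
  Distance 4: (row=3, col=0), (row=3, col=2), (row=4, col=3)
  Distance 5: (row=2, col=0), (row=2, col=2), (row=3, col=3), (row=4, col=4)
  Distance 6: (row=1, col=2), (row=2, col=3), (row=3, col=4), (row=4, col=5)
  Distance 7: (row=0, col=2), (row=1, col=3), (row=2, col=4), (row=4, col=6), (row=5, col=5)
  Distance 8: (row=0, col=1), (row=0, col=3), (row=2, col=5), (row=3, col=6), (row=4, col=7), (row=5, col=6), (row=6, col=5)
  Distance 9: (row=0, col=0), (row=0, col=4), (row=1, col=5), (row=5, col=7), (row=6, col=6)
  Distance 10: (row=1, col=6), (row=6, col=7)
  Distance 11: (row=0, col=6)
  Distance 12: (row=0, col=7)
Total reachable: 42 (grid has 43 open cells total)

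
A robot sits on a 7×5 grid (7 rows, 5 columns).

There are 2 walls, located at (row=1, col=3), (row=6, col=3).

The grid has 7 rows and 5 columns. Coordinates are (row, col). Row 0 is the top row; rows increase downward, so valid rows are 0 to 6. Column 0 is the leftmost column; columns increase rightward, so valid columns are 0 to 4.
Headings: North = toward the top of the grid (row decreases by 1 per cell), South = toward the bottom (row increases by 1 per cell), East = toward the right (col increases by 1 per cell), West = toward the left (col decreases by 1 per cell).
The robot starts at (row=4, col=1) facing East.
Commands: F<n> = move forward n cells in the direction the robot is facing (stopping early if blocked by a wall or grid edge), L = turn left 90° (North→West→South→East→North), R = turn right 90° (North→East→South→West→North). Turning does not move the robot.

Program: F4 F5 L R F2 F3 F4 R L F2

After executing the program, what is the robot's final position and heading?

Answer: Final position: (row=4, col=4), facing East

Derivation:
Start: (row=4, col=1), facing East
  F4: move forward 3/4 (blocked), now at (row=4, col=4)
  F5: move forward 0/5 (blocked), now at (row=4, col=4)
  L: turn left, now facing North
  R: turn right, now facing East
  F2: move forward 0/2 (blocked), now at (row=4, col=4)
  F3: move forward 0/3 (blocked), now at (row=4, col=4)
  F4: move forward 0/4 (blocked), now at (row=4, col=4)
  R: turn right, now facing South
  L: turn left, now facing East
  F2: move forward 0/2 (blocked), now at (row=4, col=4)
Final: (row=4, col=4), facing East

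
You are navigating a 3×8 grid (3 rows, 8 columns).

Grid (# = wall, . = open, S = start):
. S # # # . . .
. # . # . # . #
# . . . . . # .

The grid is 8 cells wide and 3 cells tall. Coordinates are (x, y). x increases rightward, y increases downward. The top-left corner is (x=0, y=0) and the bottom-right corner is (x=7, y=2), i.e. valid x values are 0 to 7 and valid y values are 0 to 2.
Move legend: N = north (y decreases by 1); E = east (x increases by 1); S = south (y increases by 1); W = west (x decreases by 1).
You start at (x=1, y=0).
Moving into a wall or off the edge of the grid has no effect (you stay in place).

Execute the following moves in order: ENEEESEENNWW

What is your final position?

Start: (x=1, y=0)
  E (east): blocked, stay at (x=1, y=0)
  N (north): blocked, stay at (x=1, y=0)
  [×3]E (east): blocked, stay at (x=1, y=0)
  S (south): blocked, stay at (x=1, y=0)
  E (east): blocked, stay at (x=1, y=0)
  E (east): blocked, stay at (x=1, y=0)
  N (north): blocked, stay at (x=1, y=0)
  N (north): blocked, stay at (x=1, y=0)
  W (west): (x=1, y=0) -> (x=0, y=0)
  W (west): blocked, stay at (x=0, y=0)
Final: (x=0, y=0)

Answer: Final position: (x=0, y=0)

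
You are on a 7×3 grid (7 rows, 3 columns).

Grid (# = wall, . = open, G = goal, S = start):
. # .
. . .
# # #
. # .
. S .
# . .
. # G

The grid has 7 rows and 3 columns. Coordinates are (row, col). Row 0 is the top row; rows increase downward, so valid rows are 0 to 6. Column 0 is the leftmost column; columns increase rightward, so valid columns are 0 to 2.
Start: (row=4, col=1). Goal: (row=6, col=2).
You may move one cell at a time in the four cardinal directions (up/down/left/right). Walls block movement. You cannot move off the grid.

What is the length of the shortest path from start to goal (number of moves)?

BFS from (row=4, col=1) until reaching (row=6, col=2):
  Distance 0: (row=4, col=1)
  Distance 1: (row=4, col=0), (row=4, col=2), (row=5, col=1)
  Distance 2: (row=3, col=0), (row=3, col=2), (row=5, col=2)
  Distance 3: (row=6, col=2)  <- goal reached here
One shortest path (3 moves): (row=4, col=1) -> (row=4, col=2) -> (row=5, col=2) -> (row=6, col=2)

Answer: Shortest path length: 3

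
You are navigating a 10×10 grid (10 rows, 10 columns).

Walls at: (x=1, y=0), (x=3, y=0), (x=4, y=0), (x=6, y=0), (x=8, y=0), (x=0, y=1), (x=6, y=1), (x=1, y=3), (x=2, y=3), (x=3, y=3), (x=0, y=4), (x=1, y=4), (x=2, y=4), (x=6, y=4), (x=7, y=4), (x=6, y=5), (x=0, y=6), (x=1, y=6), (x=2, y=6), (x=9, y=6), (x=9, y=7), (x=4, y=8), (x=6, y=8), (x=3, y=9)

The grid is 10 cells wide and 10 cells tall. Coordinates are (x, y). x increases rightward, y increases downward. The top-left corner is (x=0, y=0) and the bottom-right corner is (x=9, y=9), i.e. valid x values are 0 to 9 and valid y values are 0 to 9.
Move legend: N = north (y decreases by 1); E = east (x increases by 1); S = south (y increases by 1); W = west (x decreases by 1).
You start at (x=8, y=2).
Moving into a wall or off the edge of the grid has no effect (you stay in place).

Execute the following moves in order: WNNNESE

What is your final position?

Answer: Final position: (x=8, y=1)

Derivation:
Start: (x=8, y=2)
  W (west): (x=8, y=2) -> (x=7, y=2)
  N (north): (x=7, y=2) -> (x=7, y=1)
  N (north): (x=7, y=1) -> (x=7, y=0)
  N (north): blocked, stay at (x=7, y=0)
  E (east): blocked, stay at (x=7, y=0)
  S (south): (x=7, y=0) -> (x=7, y=1)
  E (east): (x=7, y=1) -> (x=8, y=1)
Final: (x=8, y=1)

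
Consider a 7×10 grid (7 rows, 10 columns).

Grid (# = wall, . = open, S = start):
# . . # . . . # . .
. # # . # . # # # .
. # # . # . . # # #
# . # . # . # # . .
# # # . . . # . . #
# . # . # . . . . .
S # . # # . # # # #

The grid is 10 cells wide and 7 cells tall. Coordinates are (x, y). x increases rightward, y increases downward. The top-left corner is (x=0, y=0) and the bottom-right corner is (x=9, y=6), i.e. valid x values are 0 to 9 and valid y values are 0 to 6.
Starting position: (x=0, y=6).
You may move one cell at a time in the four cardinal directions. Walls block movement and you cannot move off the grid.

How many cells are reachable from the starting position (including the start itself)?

Answer: Reachable cells: 1

Derivation:
BFS flood-fill from (x=0, y=6):
  Distance 0: (x=0, y=6)
Total reachable: 1 (grid has 35 open cells total)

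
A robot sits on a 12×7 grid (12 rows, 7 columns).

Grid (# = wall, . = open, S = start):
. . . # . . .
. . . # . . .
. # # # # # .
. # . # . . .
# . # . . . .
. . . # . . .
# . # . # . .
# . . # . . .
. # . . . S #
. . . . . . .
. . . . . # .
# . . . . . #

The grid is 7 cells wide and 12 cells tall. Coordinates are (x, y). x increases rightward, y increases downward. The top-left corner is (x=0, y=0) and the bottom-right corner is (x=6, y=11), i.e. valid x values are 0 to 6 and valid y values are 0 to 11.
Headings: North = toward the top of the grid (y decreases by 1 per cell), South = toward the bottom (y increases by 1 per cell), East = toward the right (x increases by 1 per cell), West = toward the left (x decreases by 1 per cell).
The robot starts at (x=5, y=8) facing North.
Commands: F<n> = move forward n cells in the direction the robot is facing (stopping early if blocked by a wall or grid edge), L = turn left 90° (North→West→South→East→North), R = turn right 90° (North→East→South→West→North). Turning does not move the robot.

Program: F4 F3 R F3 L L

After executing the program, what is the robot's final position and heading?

Answer: Final position: (x=6, y=3), facing West

Derivation:
Start: (x=5, y=8), facing North
  F4: move forward 4, now at (x=5, y=4)
  F3: move forward 1/3 (blocked), now at (x=5, y=3)
  R: turn right, now facing East
  F3: move forward 1/3 (blocked), now at (x=6, y=3)
  L: turn left, now facing North
  L: turn left, now facing West
Final: (x=6, y=3), facing West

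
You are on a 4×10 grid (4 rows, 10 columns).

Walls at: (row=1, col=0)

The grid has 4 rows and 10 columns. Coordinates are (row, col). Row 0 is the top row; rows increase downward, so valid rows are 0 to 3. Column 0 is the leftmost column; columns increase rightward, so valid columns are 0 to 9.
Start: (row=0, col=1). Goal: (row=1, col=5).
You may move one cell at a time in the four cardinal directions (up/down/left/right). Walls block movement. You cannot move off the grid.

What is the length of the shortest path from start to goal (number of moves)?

BFS from (row=0, col=1) until reaching (row=1, col=5):
  Distance 0: (row=0, col=1)
  Distance 1: (row=0, col=0), (row=0, col=2), (row=1, col=1)
  Distance 2: (row=0, col=3), (row=1, col=2), (row=2, col=1)
  Distance 3: (row=0, col=4), (row=1, col=3), (row=2, col=0), (row=2, col=2), (row=3, col=1)
  Distance 4: (row=0, col=5), (row=1, col=4), (row=2, col=3), (row=3, col=0), (row=3, col=2)
  Distance 5: (row=0, col=6), (row=1, col=5), (row=2, col=4), (row=3, col=3)  <- goal reached here
One shortest path (5 moves): (row=0, col=1) -> (row=0, col=2) -> (row=0, col=3) -> (row=0, col=4) -> (row=0, col=5) -> (row=1, col=5)

Answer: Shortest path length: 5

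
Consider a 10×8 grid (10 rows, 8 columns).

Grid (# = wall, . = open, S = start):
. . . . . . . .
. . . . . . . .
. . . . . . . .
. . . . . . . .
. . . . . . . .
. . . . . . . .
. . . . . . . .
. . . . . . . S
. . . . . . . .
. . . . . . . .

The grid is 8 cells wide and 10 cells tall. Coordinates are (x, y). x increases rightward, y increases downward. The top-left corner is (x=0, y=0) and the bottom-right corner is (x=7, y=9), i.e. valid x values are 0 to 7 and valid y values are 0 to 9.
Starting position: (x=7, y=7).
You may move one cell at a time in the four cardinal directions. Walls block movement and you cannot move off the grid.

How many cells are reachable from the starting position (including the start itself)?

Answer: Reachable cells: 80

Derivation:
BFS flood-fill from (x=7, y=7):
  Distance 0: (x=7, y=7)
  Distance 1: (x=7, y=6), (x=6, y=7), (x=7, y=8)
  Distance 2: (x=7, y=5), (x=6, y=6), (x=5, y=7), (x=6, y=8), (x=7, y=9)
  Distance 3: (x=7, y=4), (x=6, y=5), (x=5, y=6), (x=4, y=7), (x=5, y=8), (x=6, y=9)
  Distance 4: (x=7, y=3), (x=6, y=4), (x=5, y=5), (x=4, y=6), (x=3, y=7), (x=4, y=8), (x=5, y=9)
  Distance 5: (x=7, y=2), (x=6, y=3), (x=5, y=4), (x=4, y=5), (x=3, y=6), (x=2, y=7), (x=3, y=8), (x=4, y=9)
  Distance 6: (x=7, y=1), (x=6, y=2), (x=5, y=3), (x=4, y=4), (x=3, y=5), (x=2, y=6), (x=1, y=7), (x=2, y=8), (x=3, y=9)
  Distance 7: (x=7, y=0), (x=6, y=1), (x=5, y=2), (x=4, y=3), (x=3, y=4), (x=2, y=5), (x=1, y=6), (x=0, y=7), (x=1, y=8), (x=2, y=9)
  Distance 8: (x=6, y=0), (x=5, y=1), (x=4, y=2), (x=3, y=3), (x=2, y=4), (x=1, y=5), (x=0, y=6), (x=0, y=8), (x=1, y=9)
  Distance 9: (x=5, y=0), (x=4, y=1), (x=3, y=2), (x=2, y=3), (x=1, y=4), (x=0, y=5), (x=0, y=9)
  Distance 10: (x=4, y=0), (x=3, y=1), (x=2, y=2), (x=1, y=3), (x=0, y=4)
  Distance 11: (x=3, y=0), (x=2, y=1), (x=1, y=2), (x=0, y=3)
  Distance 12: (x=2, y=0), (x=1, y=1), (x=0, y=2)
  Distance 13: (x=1, y=0), (x=0, y=1)
  Distance 14: (x=0, y=0)
Total reachable: 80 (grid has 80 open cells total)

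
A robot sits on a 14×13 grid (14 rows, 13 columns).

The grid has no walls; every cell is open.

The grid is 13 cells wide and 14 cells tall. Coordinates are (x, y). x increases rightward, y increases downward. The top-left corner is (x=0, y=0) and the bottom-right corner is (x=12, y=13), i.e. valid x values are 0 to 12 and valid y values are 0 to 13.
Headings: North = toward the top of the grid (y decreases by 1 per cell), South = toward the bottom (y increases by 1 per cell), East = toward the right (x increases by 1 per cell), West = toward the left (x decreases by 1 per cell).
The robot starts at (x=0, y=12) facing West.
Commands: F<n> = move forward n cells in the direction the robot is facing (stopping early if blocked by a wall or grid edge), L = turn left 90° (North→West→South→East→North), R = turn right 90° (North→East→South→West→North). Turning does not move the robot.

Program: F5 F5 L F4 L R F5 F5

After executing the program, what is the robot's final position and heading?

Start: (x=0, y=12), facing West
  F5: move forward 0/5 (blocked), now at (x=0, y=12)
  F5: move forward 0/5 (blocked), now at (x=0, y=12)
  L: turn left, now facing South
  F4: move forward 1/4 (blocked), now at (x=0, y=13)
  L: turn left, now facing East
  R: turn right, now facing South
  F5: move forward 0/5 (blocked), now at (x=0, y=13)
  F5: move forward 0/5 (blocked), now at (x=0, y=13)
Final: (x=0, y=13), facing South

Answer: Final position: (x=0, y=13), facing South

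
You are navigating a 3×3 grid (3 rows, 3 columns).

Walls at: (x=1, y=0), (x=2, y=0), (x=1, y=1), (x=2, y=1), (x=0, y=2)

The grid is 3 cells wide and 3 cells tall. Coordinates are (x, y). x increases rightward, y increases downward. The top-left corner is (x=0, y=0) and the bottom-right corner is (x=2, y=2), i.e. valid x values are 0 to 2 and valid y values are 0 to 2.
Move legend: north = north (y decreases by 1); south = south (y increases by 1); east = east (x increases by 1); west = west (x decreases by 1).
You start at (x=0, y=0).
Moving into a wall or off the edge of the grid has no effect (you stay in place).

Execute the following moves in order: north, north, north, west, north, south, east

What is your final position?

Start: (x=0, y=0)
  [×3]north (north): blocked, stay at (x=0, y=0)
  west (west): blocked, stay at (x=0, y=0)
  north (north): blocked, stay at (x=0, y=0)
  south (south): (x=0, y=0) -> (x=0, y=1)
  east (east): blocked, stay at (x=0, y=1)
Final: (x=0, y=1)

Answer: Final position: (x=0, y=1)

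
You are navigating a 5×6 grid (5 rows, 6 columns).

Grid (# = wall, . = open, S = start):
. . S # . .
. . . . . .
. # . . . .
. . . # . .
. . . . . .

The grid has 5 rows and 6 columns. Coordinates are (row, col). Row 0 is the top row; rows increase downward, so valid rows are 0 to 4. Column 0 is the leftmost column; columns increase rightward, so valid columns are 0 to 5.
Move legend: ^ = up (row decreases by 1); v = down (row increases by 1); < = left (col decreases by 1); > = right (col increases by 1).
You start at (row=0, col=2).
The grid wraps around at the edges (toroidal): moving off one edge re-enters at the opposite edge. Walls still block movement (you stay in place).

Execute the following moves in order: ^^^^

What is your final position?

Answer: Final position: (row=1, col=2)

Derivation:
Start: (row=0, col=2)
  ^ (up): (row=0, col=2) -> (row=4, col=2)
  ^ (up): (row=4, col=2) -> (row=3, col=2)
  ^ (up): (row=3, col=2) -> (row=2, col=2)
  ^ (up): (row=2, col=2) -> (row=1, col=2)
Final: (row=1, col=2)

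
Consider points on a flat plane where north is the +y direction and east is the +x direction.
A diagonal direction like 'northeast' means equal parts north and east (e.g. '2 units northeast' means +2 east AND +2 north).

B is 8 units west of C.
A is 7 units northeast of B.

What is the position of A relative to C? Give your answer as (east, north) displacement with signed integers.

Place C at the origin (east=0, north=0).
  B is 8 units west of C: delta (east=-8, north=+0); B at (east=-8, north=0).
  A is 7 units northeast of B: delta (east=+7, north=+7); A at (east=-1, north=7).
Therefore A relative to C: (east=-1, north=7).

Answer: A is at (east=-1, north=7) relative to C.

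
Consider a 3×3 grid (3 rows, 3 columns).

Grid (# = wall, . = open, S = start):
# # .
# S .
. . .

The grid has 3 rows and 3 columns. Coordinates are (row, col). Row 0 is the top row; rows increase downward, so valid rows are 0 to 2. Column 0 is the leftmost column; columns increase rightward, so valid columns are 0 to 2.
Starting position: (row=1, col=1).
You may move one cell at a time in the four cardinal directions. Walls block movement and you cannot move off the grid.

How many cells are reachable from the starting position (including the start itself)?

BFS flood-fill from (row=1, col=1):
  Distance 0: (row=1, col=1)
  Distance 1: (row=1, col=2), (row=2, col=1)
  Distance 2: (row=0, col=2), (row=2, col=0), (row=2, col=2)
Total reachable: 6 (grid has 6 open cells total)

Answer: Reachable cells: 6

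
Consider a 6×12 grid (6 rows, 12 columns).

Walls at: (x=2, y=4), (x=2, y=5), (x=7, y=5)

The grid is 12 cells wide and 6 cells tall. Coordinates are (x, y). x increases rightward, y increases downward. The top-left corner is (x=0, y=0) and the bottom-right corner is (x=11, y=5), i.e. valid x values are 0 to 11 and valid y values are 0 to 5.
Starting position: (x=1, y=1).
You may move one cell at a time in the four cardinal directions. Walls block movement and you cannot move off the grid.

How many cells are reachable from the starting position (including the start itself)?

Answer: Reachable cells: 69

Derivation:
BFS flood-fill from (x=1, y=1):
  Distance 0: (x=1, y=1)
  Distance 1: (x=1, y=0), (x=0, y=1), (x=2, y=1), (x=1, y=2)
  Distance 2: (x=0, y=0), (x=2, y=0), (x=3, y=1), (x=0, y=2), (x=2, y=2), (x=1, y=3)
  Distance 3: (x=3, y=0), (x=4, y=1), (x=3, y=2), (x=0, y=3), (x=2, y=3), (x=1, y=4)
  Distance 4: (x=4, y=0), (x=5, y=1), (x=4, y=2), (x=3, y=3), (x=0, y=4), (x=1, y=5)
  Distance 5: (x=5, y=0), (x=6, y=1), (x=5, y=2), (x=4, y=3), (x=3, y=4), (x=0, y=5)
  Distance 6: (x=6, y=0), (x=7, y=1), (x=6, y=2), (x=5, y=3), (x=4, y=4), (x=3, y=5)
  Distance 7: (x=7, y=0), (x=8, y=1), (x=7, y=2), (x=6, y=3), (x=5, y=4), (x=4, y=5)
  Distance 8: (x=8, y=0), (x=9, y=1), (x=8, y=2), (x=7, y=3), (x=6, y=4), (x=5, y=5)
  Distance 9: (x=9, y=0), (x=10, y=1), (x=9, y=2), (x=8, y=3), (x=7, y=4), (x=6, y=5)
  Distance 10: (x=10, y=0), (x=11, y=1), (x=10, y=2), (x=9, y=3), (x=8, y=4)
  Distance 11: (x=11, y=0), (x=11, y=2), (x=10, y=3), (x=9, y=4), (x=8, y=5)
  Distance 12: (x=11, y=3), (x=10, y=4), (x=9, y=5)
  Distance 13: (x=11, y=4), (x=10, y=5)
  Distance 14: (x=11, y=5)
Total reachable: 69 (grid has 69 open cells total)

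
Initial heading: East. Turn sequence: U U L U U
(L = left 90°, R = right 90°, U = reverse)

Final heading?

Start: East
  U (U-turn (180°)) -> West
  U (U-turn (180°)) -> East
  L (left (90° counter-clockwise)) -> North
  U (U-turn (180°)) -> South
  U (U-turn (180°)) -> North
Final: North

Answer: Final heading: North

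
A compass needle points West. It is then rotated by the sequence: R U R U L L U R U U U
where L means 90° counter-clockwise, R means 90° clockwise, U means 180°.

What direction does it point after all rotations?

Start: West
  R (right (90° clockwise)) -> North
  U (U-turn (180°)) -> South
  R (right (90° clockwise)) -> West
  U (U-turn (180°)) -> East
  L (left (90° counter-clockwise)) -> North
  L (left (90° counter-clockwise)) -> West
  U (U-turn (180°)) -> East
  R (right (90° clockwise)) -> South
  U (U-turn (180°)) -> North
  U (U-turn (180°)) -> South
  U (U-turn (180°)) -> North
Final: North

Answer: Final heading: North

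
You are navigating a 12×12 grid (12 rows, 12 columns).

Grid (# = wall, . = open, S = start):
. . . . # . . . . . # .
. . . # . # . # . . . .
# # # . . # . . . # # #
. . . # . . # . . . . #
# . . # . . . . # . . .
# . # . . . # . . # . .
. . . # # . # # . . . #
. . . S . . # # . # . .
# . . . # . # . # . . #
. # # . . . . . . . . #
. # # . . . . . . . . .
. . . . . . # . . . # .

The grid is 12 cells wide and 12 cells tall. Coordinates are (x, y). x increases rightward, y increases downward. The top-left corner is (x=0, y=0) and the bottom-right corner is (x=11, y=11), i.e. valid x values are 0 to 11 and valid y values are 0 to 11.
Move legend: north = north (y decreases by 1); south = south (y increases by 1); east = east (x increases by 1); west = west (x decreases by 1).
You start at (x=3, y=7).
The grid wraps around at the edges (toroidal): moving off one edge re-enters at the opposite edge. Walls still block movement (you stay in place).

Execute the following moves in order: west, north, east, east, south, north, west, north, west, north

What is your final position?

Start: (x=3, y=7)
  west (west): (x=3, y=7) -> (x=2, y=7)
  north (north): (x=2, y=7) -> (x=2, y=6)
  east (east): blocked, stay at (x=2, y=6)
  east (east): blocked, stay at (x=2, y=6)
  south (south): (x=2, y=6) -> (x=2, y=7)
  north (north): (x=2, y=7) -> (x=2, y=6)
  west (west): (x=2, y=6) -> (x=1, y=6)
  north (north): (x=1, y=6) -> (x=1, y=5)
  west (west): blocked, stay at (x=1, y=5)
  north (north): (x=1, y=5) -> (x=1, y=4)
Final: (x=1, y=4)

Answer: Final position: (x=1, y=4)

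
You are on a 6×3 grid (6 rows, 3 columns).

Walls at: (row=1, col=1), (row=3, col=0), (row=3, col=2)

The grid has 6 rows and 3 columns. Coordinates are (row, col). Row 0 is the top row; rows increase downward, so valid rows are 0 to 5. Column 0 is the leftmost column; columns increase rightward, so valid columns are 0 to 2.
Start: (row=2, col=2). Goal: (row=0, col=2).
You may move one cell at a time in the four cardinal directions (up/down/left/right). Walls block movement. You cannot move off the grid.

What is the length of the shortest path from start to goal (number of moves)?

Answer: Shortest path length: 2

Derivation:
BFS from (row=2, col=2) until reaching (row=0, col=2):
  Distance 0: (row=2, col=2)
  Distance 1: (row=1, col=2), (row=2, col=1)
  Distance 2: (row=0, col=2), (row=2, col=0), (row=3, col=1)  <- goal reached here
One shortest path (2 moves): (row=2, col=2) -> (row=1, col=2) -> (row=0, col=2)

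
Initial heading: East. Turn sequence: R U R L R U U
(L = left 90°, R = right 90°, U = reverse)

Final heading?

Answer: Final heading: East

Derivation:
Start: East
  R (right (90° clockwise)) -> South
  U (U-turn (180°)) -> North
  R (right (90° clockwise)) -> East
  L (left (90° counter-clockwise)) -> North
  R (right (90° clockwise)) -> East
  U (U-turn (180°)) -> West
  U (U-turn (180°)) -> East
Final: East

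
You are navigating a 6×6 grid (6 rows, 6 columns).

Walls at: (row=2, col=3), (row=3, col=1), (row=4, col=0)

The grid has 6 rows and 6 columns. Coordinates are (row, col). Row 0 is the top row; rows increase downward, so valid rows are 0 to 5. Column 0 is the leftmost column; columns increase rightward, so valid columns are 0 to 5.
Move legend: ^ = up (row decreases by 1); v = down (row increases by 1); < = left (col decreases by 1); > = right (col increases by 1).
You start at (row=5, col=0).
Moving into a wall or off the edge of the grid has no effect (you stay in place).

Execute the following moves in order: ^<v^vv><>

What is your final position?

Start: (row=5, col=0)
  ^ (up): blocked, stay at (row=5, col=0)
  < (left): blocked, stay at (row=5, col=0)
  v (down): blocked, stay at (row=5, col=0)
  ^ (up): blocked, stay at (row=5, col=0)
  v (down): blocked, stay at (row=5, col=0)
  v (down): blocked, stay at (row=5, col=0)
  > (right): (row=5, col=0) -> (row=5, col=1)
  < (left): (row=5, col=1) -> (row=5, col=0)
  > (right): (row=5, col=0) -> (row=5, col=1)
Final: (row=5, col=1)

Answer: Final position: (row=5, col=1)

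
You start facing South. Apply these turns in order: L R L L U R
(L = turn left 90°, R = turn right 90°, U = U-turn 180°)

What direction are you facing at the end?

Answer: Final heading: West

Derivation:
Start: South
  L (left (90° counter-clockwise)) -> East
  R (right (90° clockwise)) -> South
  L (left (90° counter-clockwise)) -> East
  L (left (90° counter-clockwise)) -> North
  U (U-turn (180°)) -> South
  R (right (90° clockwise)) -> West
Final: West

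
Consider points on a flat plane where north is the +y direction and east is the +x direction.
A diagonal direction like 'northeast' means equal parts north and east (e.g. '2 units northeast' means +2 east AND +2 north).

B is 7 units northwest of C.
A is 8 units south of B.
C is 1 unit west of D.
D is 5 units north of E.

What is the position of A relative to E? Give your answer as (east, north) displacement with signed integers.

Answer: A is at (east=-8, north=4) relative to E.

Derivation:
Place E at the origin (east=0, north=0).
  D is 5 units north of E: delta (east=+0, north=+5); D at (east=0, north=5).
  C is 1 unit west of D: delta (east=-1, north=+0); C at (east=-1, north=5).
  B is 7 units northwest of C: delta (east=-7, north=+7); B at (east=-8, north=12).
  A is 8 units south of B: delta (east=+0, north=-8); A at (east=-8, north=4).
Therefore A relative to E: (east=-8, north=4).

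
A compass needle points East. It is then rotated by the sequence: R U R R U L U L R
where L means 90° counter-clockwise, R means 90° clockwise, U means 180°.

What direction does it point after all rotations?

Answer: Final heading: East

Derivation:
Start: East
  R (right (90° clockwise)) -> South
  U (U-turn (180°)) -> North
  R (right (90° clockwise)) -> East
  R (right (90° clockwise)) -> South
  U (U-turn (180°)) -> North
  L (left (90° counter-clockwise)) -> West
  U (U-turn (180°)) -> East
  L (left (90° counter-clockwise)) -> North
  R (right (90° clockwise)) -> East
Final: East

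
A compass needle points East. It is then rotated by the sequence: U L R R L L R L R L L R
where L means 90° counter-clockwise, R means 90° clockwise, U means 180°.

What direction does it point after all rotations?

Answer: Final heading: South

Derivation:
Start: East
  U (U-turn (180°)) -> West
  L (left (90° counter-clockwise)) -> South
  R (right (90° clockwise)) -> West
  R (right (90° clockwise)) -> North
  L (left (90° counter-clockwise)) -> West
  L (left (90° counter-clockwise)) -> South
  R (right (90° clockwise)) -> West
  L (left (90° counter-clockwise)) -> South
  R (right (90° clockwise)) -> West
  L (left (90° counter-clockwise)) -> South
  L (left (90° counter-clockwise)) -> East
  R (right (90° clockwise)) -> South
Final: South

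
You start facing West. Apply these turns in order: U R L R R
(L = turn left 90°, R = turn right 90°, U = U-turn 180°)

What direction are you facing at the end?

Answer: Final heading: West

Derivation:
Start: West
  U (U-turn (180°)) -> East
  R (right (90° clockwise)) -> South
  L (left (90° counter-clockwise)) -> East
  R (right (90° clockwise)) -> South
  R (right (90° clockwise)) -> West
Final: West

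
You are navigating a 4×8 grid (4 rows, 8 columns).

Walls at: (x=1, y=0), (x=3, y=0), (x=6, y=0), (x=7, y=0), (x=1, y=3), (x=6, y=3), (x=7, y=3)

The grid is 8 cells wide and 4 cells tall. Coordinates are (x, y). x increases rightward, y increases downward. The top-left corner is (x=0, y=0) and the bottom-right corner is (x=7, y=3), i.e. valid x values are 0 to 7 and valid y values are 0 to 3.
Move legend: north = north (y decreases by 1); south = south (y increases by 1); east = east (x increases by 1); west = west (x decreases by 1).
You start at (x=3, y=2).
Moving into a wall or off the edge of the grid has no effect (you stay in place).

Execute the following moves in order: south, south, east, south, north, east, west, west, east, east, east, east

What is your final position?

Answer: Final position: (x=7, y=2)

Derivation:
Start: (x=3, y=2)
  south (south): (x=3, y=2) -> (x=3, y=3)
  south (south): blocked, stay at (x=3, y=3)
  east (east): (x=3, y=3) -> (x=4, y=3)
  south (south): blocked, stay at (x=4, y=3)
  north (north): (x=4, y=3) -> (x=4, y=2)
  east (east): (x=4, y=2) -> (x=5, y=2)
  west (west): (x=5, y=2) -> (x=4, y=2)
  west (west): (x=4, y=2) -> (x=3, y=2)
  east (east): (x=3, y=2) -> (x=4, y=2)
  east (east): (x=4, y=2) -> (x=5, y=2)
  east (east): (x=5, y=2) -> (x=6, y=2)
  east (east): (x=6, y=2) -> (x=7, y=2)
Final: (x=7, y=2)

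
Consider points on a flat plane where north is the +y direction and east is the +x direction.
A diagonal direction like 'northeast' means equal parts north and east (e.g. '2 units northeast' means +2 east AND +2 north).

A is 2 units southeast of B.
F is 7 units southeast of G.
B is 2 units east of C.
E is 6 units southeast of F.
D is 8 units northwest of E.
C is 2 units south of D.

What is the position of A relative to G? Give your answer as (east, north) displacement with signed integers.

Place G at the origin (east=0, north=0).
  F is 7 units southeast of G: delta (east=+7, north=-7); F at (east=7, north=-7).
  E is 6 units southeast of F: delta (east=+6, north=-6); E at (east=13, north=-13).
  D is 8 units northwest of E: delta (east=-8, north=+8); D at (east=5, north=-5).
  C is 2 units south of D: delta (east=+0, north=-2); C at (east=5, north=-7).
  B is 2 units east of C: delta (east=+2, north=+0); B at (east=7, north=-7).
  A is 2 units southeast of B: delta (east=+2, north=-2); A at (east=9, north=-9).
Therefore A relative to G: (east=9, north=-9).

Answer: A is at (east=9, north=-9) relative to G.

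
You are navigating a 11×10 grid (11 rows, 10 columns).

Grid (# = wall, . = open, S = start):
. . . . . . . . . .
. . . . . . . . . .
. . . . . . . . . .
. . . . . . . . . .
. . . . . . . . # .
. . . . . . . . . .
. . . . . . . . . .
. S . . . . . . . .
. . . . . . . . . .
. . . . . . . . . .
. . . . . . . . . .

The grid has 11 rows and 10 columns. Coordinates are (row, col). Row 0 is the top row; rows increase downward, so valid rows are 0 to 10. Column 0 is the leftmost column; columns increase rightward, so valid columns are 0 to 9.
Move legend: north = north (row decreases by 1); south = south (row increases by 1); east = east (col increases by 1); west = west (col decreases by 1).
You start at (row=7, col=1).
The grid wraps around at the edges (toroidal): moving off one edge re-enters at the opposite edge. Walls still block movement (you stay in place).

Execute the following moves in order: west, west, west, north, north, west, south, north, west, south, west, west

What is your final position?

Answer: Final position: (row=6, col=4)

Derivation:
Start: (row=7, col=1)
  west (west): (row=7, col=1) -> (row=7, col=0)
  west (west): (row=7, col=0) -> (row=7, col=9)
  west (west): (row=7, col=9) -> (row=7, col=8)
  north (north): (row=7, col=8) -> (row=6, col=8)
  north (north): (row=6, col=8) -> (row=5, col=8)
  west (west): (row=5, col=8) -> (row=5, col=7)
  south (south): (row=5, col=7) -> (row=6, col=7)
  north (north): (row=6, col=7) -> (row=5, col=7)
  west (west): (row=5, col=7) -> (row=5, col=6)
  south (south): (row=5, col=6) -> (row=6, col=6)
  west (west): (row=6, col=6) -> (row=6, col=5)
  west (west): (row=6, col=5) -> (row=6, col=4)
Final: (row=6, col=4)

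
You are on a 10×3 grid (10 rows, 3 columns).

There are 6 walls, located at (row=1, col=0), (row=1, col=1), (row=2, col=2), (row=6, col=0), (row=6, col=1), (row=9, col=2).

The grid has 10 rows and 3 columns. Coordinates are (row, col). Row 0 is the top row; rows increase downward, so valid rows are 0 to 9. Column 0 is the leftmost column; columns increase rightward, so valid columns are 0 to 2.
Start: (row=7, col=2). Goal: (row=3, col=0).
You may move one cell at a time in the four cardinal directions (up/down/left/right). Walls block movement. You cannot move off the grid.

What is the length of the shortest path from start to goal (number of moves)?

Answer: Shortest path length: 6

Derivation:
BFS from (row=7, col=2) until reaching (row=3, col=0):
  Distance 0: (row=7, col=2)
  Distance 1: (row=6, col=2), (row=7, col=1), (row=8, col=2)
  Distance 2: (row=5, col=2), (row=7, col=0), (row=8, col=1)
  Distance 3: (row=4, col=2), (row=5, col=1), (row=8, col=0), (row=9, col=1)
  Distance 4: (row=3, col=2), (row=4, col=1), (row=5, col=0), (row=9, col=0)
  Distance 5: (row=3, col=1), (row=4, col=0)
  Distance 6: (row=2, col=1), (row=3, col=0)  <- goal reached here
One shortest path (6 moves): (row=7, col=2) -> (row=6, col=2) -> (row=5, col=2) -> (row=5, col=1) -> (row=5, col=0) -> (row=4, col=0) -> (row=3, col=0)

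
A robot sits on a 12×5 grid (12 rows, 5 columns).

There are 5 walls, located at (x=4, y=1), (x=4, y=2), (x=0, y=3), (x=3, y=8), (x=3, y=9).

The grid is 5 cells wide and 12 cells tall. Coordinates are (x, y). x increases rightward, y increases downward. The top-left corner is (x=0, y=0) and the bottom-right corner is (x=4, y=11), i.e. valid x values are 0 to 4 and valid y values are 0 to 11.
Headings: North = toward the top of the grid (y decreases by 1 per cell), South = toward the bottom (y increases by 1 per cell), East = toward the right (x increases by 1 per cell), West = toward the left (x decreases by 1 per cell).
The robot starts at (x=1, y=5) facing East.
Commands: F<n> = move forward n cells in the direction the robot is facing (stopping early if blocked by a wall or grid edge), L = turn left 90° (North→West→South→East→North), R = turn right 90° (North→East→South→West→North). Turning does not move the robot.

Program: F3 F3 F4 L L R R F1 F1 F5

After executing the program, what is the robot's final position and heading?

Answer: Final position: (x=4, y=5), facing East

Derivation:
Start: (x=1, y=5), facing East
  F3: move forward 3, now at (x=4, y=5)
  F3: move forward 0/3 (blocked), now at (x=4, y=5)
  F4: move forward 0/4 (blocked), now at (x=4, y=5)
  L: turn left, now facing North
  L: turn left, now facing West
  R: turn right, now facing North
  R: turn right, now facing East
  F1: move forward 0/1 (blocked), now at (x=4, y=5)
  F1: move forward 0/1 (blocked), now at (x=4, y=5)
  F5: move forward 0/5 (blocked), now at (x=4, y=5)
Final: (x=4, y=5), facing East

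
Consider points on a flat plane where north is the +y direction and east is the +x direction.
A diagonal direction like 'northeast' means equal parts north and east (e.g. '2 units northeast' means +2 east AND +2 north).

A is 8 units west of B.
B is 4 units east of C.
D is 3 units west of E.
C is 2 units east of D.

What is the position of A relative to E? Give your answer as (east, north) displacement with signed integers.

Place E at the origin (east=0, north=0).
  D is 3 units west of E: delta (east=-3, north=+0); D at (east=-3, north=0).
  C is 2 units east of D: delta (east=+2, north=+0); C at (east=-1, north=0).
  B is 4 units east of C: delta (east=+4, north=+0); B at (east=3, north=0).
  A is 8 units west of B: delta (east=-8, north=+0); A at (east=-5, north=0).
Therefore A relative to E: (east=-5, north=0).

Answer: A is at (east=-5, north=0) relative to E.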